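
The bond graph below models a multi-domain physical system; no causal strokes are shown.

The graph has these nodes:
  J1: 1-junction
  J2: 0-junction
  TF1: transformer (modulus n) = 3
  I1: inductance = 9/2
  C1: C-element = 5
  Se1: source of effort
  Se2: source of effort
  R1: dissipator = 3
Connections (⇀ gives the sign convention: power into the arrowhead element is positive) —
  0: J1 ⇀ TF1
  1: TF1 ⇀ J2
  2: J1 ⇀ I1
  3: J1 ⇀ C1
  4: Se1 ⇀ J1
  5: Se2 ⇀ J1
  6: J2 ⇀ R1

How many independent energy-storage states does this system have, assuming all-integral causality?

2  (C1, I1 all integral)

b4 |J1  (source Se1 imposes e)
b5 |J1  (Se2 fixes effort; stroke away)
b2 |I1  (I1 integral (f out))
b0 |J1  (J1 flow already set via bond 2)
b3 |J1  (J1: bond 2 brought flow, rest push out)
b1 |TF1  (TF TF1: opposite of bond 0)
b6 |J2  (closing 0-jn rule on J2)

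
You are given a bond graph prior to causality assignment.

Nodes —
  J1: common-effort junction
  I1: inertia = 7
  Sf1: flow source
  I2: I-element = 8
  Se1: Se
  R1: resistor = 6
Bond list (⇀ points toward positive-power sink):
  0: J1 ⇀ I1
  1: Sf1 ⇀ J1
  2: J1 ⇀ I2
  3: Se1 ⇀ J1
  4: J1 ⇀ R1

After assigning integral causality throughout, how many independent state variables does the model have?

2  (I1, I2 all integral)

b1 →Sf1  (Sf1 fixes flow; stroke at Sf1)
b3 →J1  (Se1: effort source, stroke at far end)
b0 →I1  (0-jn J1 has e-setter on 3)
b2 →I2  (J1: bond 3 brought effort, rest push out)
b4 →R1  (J1: bond 3 brought effort, rest push out)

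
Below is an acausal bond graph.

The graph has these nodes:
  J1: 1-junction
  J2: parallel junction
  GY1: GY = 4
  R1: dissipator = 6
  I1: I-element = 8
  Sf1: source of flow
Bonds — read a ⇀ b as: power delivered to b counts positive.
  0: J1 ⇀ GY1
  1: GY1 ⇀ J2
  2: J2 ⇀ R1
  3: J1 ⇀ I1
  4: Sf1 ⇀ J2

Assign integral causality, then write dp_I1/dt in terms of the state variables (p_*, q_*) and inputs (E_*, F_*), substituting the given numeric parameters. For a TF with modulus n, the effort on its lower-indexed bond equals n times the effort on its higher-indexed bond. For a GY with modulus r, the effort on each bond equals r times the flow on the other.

dp_I1/dt = 4*F_Sf1 - p_I1/3

#4 →Sf1  (source Sf1 imposes f)
#3 →I1  (prefer integral on I1)
#0 →J1  (J1: bond 3 brought flow, rest push out)
#1 →J2  (GY1: gyrator matches bond 0)
#2 →R1  (J2: bond 1 brought effort, rest push out)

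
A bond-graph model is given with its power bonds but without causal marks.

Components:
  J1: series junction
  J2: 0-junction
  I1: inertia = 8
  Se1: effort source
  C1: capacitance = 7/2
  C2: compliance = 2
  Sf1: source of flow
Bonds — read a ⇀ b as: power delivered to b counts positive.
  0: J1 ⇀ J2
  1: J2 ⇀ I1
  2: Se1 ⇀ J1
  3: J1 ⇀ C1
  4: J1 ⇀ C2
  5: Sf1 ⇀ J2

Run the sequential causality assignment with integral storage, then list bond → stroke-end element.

β2 |J1  (source Se1 imposes e)
β5 |Sf1  (Sf1: flow source, stroke at near end)
β1 |I1  (I1: I, integral causality)
β0 |J2  (only one effort-in slot at J2)
β3 |J1  (J1: bond 0 brought flow, rest push out)
β4 |J1  (common-f at J1 fixed by 0)

bond 0 |J2
bond 1 |I1
bond 2 |J1
bond 3 |J1
bond 4 |J1
bond 5 |Sf1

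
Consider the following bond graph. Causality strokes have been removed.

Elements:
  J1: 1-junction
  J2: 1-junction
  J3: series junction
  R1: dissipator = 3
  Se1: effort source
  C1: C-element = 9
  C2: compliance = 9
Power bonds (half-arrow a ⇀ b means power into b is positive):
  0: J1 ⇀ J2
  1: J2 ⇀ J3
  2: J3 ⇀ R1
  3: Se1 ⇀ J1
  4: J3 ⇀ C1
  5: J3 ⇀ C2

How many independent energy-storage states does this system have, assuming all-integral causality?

2  (C1, C2 all integral)

β3 →J1  (Se1 (Se) sets effort on bond)
β0 →J2  (only one flow-in slot at J1)
β1 →J3  (J2: last free bond brings flow in)
β4 →J3  (prefer integral on C1)
β5 →J3  (prefer integral on C2)
β2 →R1  (J3 needs exactly one f-in)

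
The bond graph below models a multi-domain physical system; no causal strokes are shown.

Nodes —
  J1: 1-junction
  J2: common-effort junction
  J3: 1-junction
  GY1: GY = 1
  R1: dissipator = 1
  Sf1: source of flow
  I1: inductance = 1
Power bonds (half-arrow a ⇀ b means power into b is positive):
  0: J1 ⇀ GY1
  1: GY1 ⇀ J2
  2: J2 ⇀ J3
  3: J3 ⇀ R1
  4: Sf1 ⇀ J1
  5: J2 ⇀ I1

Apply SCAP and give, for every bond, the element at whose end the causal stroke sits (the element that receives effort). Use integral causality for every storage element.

#4 |Sf1  (Sf1: flow source, stroke at near end)
#0 |J1  (J1 flow already set via bond 4)
#1 |J2  (GY GY1: same side as bond 0)
#2 |J3  (J2: bond 1 brought effort, rest push out)
#5 |I1  (common-e at J2 fixed by 1)
#3 |R1  (only one flow-in slot at J3)

β0 stroke→J1
β1 stroke→J2
β2 stroke→J3
β3 stroke→R1
β4 stroke→Sf1
β5 stroke→I1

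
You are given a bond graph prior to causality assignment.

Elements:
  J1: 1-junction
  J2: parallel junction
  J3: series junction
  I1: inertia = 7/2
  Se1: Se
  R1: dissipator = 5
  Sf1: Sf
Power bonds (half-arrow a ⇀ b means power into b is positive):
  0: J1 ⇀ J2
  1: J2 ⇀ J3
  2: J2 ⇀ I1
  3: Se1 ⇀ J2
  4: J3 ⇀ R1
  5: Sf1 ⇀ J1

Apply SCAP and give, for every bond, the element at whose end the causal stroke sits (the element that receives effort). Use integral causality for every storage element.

b3 stroke→J2  (Se1 (Se) sets effort on bond)
b5 stroke→Sf1  (source Sf1 imposes f)
b0 stroke→J1  (1-jn J1 has f-setter on 5)
b1 stroke→J3  (common-e at J2 fixed by 3)
b2 stroke→I1  (0-jn J2 has e-setter on 3)
b4 stroke→R1  (J3 needs exactly one f-in)

β0 stroke→J1
β1 stroke→J3
β2 stroke→I1
β3 stroke→J2
β4 stroke→R1
β5 stroke→Sf1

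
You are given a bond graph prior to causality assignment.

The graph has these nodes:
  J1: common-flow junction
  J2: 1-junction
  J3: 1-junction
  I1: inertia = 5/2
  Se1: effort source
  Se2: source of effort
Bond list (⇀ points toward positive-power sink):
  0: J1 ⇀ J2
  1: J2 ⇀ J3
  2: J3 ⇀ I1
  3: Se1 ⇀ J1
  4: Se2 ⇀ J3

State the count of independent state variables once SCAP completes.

1  (I1 all integral)

β3 |J1  (source Se1 imposes e)
β4 |J3  (Se2: effort source, stroke at far end)
β0 |J2  (closing 1-jn rule on J1)
β1 |J3  (J2: last free bond brings flow in)
β2 |I1  (J3: last free bond brings flow in)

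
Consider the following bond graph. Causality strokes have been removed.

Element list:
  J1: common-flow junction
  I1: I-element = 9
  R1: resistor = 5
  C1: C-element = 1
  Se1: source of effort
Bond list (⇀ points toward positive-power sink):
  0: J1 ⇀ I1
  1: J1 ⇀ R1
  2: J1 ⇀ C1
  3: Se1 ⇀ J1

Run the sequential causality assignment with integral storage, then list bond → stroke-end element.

β3 |J1  (Se1 fixes effort; stroke away)
β0 |I1  (I1: I, integral causality)
β1 |J1  (J1: bond 0 brought flow, rest push out)
β2 |J1  (1-jn J1 has f-setter on 0)

#0 |I1
#1 |J1
#2 |J1
#3 |J1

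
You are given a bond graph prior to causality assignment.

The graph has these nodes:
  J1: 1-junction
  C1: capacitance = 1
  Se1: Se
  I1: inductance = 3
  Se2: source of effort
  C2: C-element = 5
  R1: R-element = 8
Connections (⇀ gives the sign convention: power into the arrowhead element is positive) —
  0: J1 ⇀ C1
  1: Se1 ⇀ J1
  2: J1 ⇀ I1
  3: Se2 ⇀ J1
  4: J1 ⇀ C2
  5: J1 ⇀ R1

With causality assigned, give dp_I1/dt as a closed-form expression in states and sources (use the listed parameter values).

bond 1 stroke→J1  (Se1 (Se) sets effort on bond)
bond 3 stroke→J1  (source Se2 imposes e)
bond 0 stroke→J1  (C1 outputs effort q/C1)
bond 2 stroke→I1  (prefer integral on I1)
bond 4 stroke→J1  (J1 flow already set via bond 2)
bond 5 stroke→J1  (1-jn J1 has f-setter on 2)

dp_I1/dt = E_Se1 + E_Se2 - 8*p_I1/3 - q_C1 - q_C2/5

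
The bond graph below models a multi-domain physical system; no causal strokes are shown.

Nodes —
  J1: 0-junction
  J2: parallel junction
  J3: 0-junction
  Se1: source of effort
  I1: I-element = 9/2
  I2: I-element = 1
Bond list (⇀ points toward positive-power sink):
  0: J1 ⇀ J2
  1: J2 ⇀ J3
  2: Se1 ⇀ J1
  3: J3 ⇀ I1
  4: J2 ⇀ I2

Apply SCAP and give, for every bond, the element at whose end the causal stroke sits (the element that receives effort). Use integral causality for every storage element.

β0 stroke→J2
β1 stroke→J3
β2 stroke→J1
β3 stroke→I1
β4 stroke→I2

#2 →J1  (Se1: effort source, stroke at far end)
#0 →J2  (common-e at J1 fixed by 2)
#1 →J3  (J2: bond 0 brought effort, rest push out)
#4 →I2  (J2 effort already set via bond 0)
#3 →I1  (J3: bond 1 brought effort, rest push out)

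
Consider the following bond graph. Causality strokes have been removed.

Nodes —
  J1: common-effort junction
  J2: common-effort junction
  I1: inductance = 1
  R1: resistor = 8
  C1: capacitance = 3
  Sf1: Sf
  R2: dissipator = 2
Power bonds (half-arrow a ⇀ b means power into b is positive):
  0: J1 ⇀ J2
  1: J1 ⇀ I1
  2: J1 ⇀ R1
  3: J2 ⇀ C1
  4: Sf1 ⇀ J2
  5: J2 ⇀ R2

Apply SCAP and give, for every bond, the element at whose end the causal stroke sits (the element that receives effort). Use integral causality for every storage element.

b0 →J1
b1 →I1
b2 →R1
b3 →J2
b4 →Sf1
b5 →R2

bond 4 |Sf1  (Sf1 (Sf) sets flow on bond)
bond 1 |I1  (I1 outputs flow p/I1)
bond 3 |J2  (C1: C, integral causality)
bond 0 |J1  (J2 effort already set via bond 3)
bond 5 |R2  (common-e at J2 fixed by 3)
bond 2 |R1  (0-jn J1 has e-setter on 0)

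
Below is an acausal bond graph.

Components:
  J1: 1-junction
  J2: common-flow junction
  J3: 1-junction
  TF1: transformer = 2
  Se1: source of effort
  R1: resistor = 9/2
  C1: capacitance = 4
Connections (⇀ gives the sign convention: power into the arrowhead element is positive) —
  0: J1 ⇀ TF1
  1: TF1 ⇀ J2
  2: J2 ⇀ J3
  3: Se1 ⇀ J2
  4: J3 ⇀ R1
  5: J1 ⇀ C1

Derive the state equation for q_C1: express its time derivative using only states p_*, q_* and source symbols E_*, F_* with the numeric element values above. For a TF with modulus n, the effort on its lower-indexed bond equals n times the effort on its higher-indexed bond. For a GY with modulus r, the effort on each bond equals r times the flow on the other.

dq_C1/dt = E_Se1/9 - q_C1/72

b3 stroke at J2  (source Se1 imposes e)
b5 stroke at J1  (C1: C, integral causality)
b0 stroke at TF1  (J1 needs exactly one f-in)
b1 stroke at J2  (TF1 one-in-one-out from 0)
b2 stroke at J3  (closing 1-jn rule on J2)
b4 stroke at R1  (J3: last free bond brings flow in)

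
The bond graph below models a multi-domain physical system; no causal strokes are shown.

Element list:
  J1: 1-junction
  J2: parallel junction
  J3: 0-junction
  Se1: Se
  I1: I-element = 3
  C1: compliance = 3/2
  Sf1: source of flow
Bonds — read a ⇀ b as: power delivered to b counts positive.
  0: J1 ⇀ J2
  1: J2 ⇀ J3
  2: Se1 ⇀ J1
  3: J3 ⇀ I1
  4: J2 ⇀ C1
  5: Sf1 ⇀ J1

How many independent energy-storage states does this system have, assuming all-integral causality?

2  (C1, I1 all integral)

β2 →J1  (Se1 (Se) sets effort on bond)
β5 →Sf1  (Sf1: flow source, stroke at near end)
β0 →J1  (J1: bond 5 brought flow, rest push out)
β3 →I1  (I1: I, integral causality)
β1 →J3  (closing 0-jn rule on J3)
β4 →J2  (only one effort-in slot at J2)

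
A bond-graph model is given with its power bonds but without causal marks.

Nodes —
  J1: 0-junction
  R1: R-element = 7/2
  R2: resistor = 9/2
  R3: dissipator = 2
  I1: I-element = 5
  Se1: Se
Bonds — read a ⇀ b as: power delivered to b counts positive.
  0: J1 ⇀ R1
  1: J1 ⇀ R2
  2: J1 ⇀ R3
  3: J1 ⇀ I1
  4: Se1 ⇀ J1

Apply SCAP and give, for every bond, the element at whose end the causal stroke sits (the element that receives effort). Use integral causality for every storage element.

bond 0 |R1
bond 1 |R2
bond 2 |R3
bond 3 |I1
bond 4 |J1

bond 4 →J1  (Se1: effort source, stroke at far end)
bond 0 →R1  (J1 effort already set via bond 4)
bond 1 →R2  (J1 effort already set via bond 4)
bond 2 →R3  (J1 effort already set via bond 4)
bond 3 →I1  (J1 effort already set via bond 4)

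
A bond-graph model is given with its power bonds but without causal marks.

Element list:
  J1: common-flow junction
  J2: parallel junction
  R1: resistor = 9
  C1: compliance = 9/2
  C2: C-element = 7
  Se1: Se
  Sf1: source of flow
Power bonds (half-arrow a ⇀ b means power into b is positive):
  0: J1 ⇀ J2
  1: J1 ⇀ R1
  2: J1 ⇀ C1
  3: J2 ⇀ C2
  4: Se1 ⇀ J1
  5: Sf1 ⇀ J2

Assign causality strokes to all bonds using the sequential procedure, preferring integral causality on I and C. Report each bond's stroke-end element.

b0 →J1
b1 →R1
b2 →J1
b3 →J2
b4 →J1
b5 →Sf1

β4 stroke→J1  (Se1 fixes effort; stroke away)
β5 stroke→Sf1  (source Sf1 imposes f)
β2 stroke→J1  (C1 integral (e out))
β3 stroke→J2  (C2 integral (e out))
β0 stroke→J1  (J2: bond 3 brought effort, rest push out)
β1 stroke→R1  (closing 1-jn rule on J1)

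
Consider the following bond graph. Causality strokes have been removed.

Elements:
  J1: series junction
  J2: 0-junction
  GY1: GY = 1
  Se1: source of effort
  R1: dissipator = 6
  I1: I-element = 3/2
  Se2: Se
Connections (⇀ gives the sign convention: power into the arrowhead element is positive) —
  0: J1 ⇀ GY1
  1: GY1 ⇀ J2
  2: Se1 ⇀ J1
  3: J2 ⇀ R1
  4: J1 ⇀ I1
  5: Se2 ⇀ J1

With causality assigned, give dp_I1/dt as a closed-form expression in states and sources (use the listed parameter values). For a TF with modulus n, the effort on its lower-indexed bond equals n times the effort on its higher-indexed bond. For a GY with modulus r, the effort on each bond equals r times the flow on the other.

dp_I1/dt = E_Se1 + E_Se2 - p_I1/9

bond 2 →J1  (Se1 fixes effort; stroke away)
bond 5 →J1  (source Se2 imposes e)
bond 4 →I1  (I1: I, integral causality)
bond 0 →J1  (J1 flow already set via bond 4)
bond 1 →J2  (through GY1, causality inverts; strokes same side of GY1)
bond 3 →R1  (common-e at J2 fixed by 1)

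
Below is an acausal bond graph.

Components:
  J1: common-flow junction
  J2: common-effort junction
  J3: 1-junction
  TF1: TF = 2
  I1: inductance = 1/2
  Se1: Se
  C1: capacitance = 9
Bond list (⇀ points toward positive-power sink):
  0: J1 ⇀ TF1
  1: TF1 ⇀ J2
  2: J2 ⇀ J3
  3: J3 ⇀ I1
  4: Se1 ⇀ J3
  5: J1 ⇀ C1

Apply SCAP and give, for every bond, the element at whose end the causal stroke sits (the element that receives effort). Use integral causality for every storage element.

bond 0 →TF1
bond 1 →J2
bond 2 →J3
bond 3 →I1
bond 4 →J3
bond 5 →J1

bond 4 stroke→J3  (source Se1 imposes e)
bond 3 stroke→I1  (I1 outputs flow p/I1)
bond 2 stroke→J3  (J3: bond 3 brought flow, rest push out)
bond 1 stroke→J2  (J2 needs exactly one e-in)
bond 0 stroke→TF1  (TF TF1: opposite of bond 1)
bond 5 stroke→J1  (J1 flow already set via bond 0)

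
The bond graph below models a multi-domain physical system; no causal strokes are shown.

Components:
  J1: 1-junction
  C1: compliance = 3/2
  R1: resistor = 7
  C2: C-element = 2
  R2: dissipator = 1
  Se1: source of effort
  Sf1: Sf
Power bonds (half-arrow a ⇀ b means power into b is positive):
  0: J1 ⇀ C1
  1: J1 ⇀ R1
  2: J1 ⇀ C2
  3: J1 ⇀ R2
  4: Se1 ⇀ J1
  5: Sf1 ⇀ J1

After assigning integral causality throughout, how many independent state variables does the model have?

bond 4 |J1  (Se1 fixes effort; stroke away)
bond 5 |Sf1  (Sf1 (Sf) sets flow on bond)
bond 0 |J1  (J1 flow already set via bond 5)
bond 1 |J1  (1-jn J1 has f-setter on 5)
bond 2 |J1  (J1 flow already set via bond 5)
bond 3 |J1  (J1 flow already set via bond 5)

2  (C1, C2 all integral)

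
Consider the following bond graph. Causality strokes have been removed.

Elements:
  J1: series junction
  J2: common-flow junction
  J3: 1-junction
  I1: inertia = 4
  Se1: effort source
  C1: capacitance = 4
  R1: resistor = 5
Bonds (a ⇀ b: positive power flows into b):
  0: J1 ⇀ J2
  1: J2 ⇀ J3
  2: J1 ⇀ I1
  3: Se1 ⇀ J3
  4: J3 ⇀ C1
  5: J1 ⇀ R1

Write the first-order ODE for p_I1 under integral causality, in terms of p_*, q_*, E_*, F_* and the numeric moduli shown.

dp_I1/dt = E_Se1 - 5*p_I1/4 - q_C1/4

#3 stroke at J3  (Se1 (Se) sets effort on bond)
#2 stroke at I1  (I1: I, integral causality)
#0 stroke at J1  (common-f at J1 fixed by 2)
#5 stroke at J1  (J1: bond 2 brought flow, rest push out)
#1 stroke at J2  (common-f at J2 fixed by 0)
#4 stroke at J3  (J3: bond 1 brought flow, rest push out)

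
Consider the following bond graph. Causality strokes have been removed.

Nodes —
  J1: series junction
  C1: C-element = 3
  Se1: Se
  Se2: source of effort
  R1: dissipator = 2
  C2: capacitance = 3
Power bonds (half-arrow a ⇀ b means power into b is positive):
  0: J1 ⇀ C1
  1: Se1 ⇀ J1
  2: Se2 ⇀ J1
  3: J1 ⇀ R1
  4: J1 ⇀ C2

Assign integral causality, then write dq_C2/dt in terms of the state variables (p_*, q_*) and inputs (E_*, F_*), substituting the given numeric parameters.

b1 |J1  (Se1 (Se) sets effort on bond)
b2 |J1  (Se2: effort source, stroke at far end)
b0 |J1  (C1: C, integral causality)
b4 |J1  (C2: C, integral causality)
b3 |R1  (J1: last free bond brings flow in)

dq_C2/dt = E_Se1/2 + E_Se2/2 - q_C1/6 - q_C2/6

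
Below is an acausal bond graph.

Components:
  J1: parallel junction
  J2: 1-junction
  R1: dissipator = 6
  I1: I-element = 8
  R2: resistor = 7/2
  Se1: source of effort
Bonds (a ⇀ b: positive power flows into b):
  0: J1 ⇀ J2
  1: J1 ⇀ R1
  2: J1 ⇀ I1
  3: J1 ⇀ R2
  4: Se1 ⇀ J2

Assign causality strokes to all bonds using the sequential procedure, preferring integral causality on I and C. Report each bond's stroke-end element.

bond 0 |J1
bond 1 |R1
bond 2 |I1
bond 3 |R2
bond 4 |J2

bond 4 →J2  (Se1: effort source, stroke at far end)
bond 0 →J1  (J2: last free bond brings flow in)
bond 1 →R1  (0-jn J1 has e-setter on 0)
bond 2 →I1  (common-e at J1 fixed by 0)
bond 3 →R2  (common-e at J1 fixed by 0)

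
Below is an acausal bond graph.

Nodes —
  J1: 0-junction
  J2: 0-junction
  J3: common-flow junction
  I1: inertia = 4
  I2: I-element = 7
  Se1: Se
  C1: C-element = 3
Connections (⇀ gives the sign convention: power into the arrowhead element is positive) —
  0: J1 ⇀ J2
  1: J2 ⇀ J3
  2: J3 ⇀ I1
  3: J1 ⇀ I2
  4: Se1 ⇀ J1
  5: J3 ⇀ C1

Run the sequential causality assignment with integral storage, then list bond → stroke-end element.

bond 4 stroke at J1  (source Se1 imposes e)
bond 0 stroke at J2  (common-e at J1 fixed by 4)
bond 3 stroke at I2  (J1 effort already set via bond 4)
bond 1 stroke at J3  (common-e at J2 fixed by 0)
bond 2 stroke at I1  (I1: I, integral causality)
bond 5 stroke at J3  (common-f at J3 fixed by 2)

#0 stroke at J2
#1 stroke at J3
#2 stroke at I1
#3 stroke at I2
#4 stroke at J1
#5 stroke at J3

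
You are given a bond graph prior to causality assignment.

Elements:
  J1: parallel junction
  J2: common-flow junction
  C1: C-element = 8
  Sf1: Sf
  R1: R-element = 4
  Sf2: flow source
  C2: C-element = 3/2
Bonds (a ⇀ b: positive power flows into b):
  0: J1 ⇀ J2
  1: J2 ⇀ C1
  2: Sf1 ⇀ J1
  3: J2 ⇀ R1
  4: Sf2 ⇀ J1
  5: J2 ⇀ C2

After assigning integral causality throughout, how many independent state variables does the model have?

2  (C1, C2 all integral)

bond 2 |Sf1  (Sf1 fixes flow; stroke at Sf1)
bond 4 |Sf2  (Sf2: flow source, stroke at near end)
bond 0 |J1  (J1 needs exactly one e-in)
bond 1 |J2  (common-f at J2 fixed by 0)
bond 3 |J2  (common-f at J2 fixed by 0)
bond 5 |J2  (J2: bond 0 brought flow, rest push out)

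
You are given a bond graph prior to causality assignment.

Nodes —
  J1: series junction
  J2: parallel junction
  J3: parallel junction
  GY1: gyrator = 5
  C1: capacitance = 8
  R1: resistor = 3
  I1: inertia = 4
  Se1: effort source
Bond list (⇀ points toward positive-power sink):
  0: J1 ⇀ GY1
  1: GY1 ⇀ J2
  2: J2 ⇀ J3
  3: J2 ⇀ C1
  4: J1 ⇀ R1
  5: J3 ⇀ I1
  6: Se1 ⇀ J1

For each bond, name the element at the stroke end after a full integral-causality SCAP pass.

b0 stroke at GY1
b1 stroke at GY1
b2 stroke at J3
b3 stroke at J2
b4 stroke at J1
b5 stroke at I1
b6 stroke at J1

b6 →J1  (Se1 (Se) sets effort on bond)
b3 →J2  (prefer integral on C1)
b1 →GY1  (J2: bond 3 brought effort, rest push out)
b2 →J3  (common-e at J2 fixed by 3)
b5 →I1  (common-e at J3 fixed by 2)
b0 →GY1  (GY GY1: same side as bond 1)
b4 →J1  (J1: bond 0 brought flow, rest push out)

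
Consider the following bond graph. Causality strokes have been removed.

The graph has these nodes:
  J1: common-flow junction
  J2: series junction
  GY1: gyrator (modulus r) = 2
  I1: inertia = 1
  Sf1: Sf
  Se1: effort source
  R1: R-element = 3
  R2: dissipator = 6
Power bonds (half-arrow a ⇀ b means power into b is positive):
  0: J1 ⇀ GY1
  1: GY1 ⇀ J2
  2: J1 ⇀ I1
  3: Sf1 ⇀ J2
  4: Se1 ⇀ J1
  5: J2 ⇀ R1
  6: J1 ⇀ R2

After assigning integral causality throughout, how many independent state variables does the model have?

1  (I1 all integral)

b3 →Sf1  (Sf1 fixes flow; stroke at Sf1)
b4 →J1  (Se1 fixes effort; stroke away)
b1 →J2  (J2: bond 3 brought flow, rest push out)
b5 →J2  (1-jn J2 has f-setter on 3)
b0 →J1  (through GY1, causality inverts; strokes same side of GY1)
b2 →I1  (prefer integral on I1)
b6 →J1  (J1: bond 2 brought flow, rest push out)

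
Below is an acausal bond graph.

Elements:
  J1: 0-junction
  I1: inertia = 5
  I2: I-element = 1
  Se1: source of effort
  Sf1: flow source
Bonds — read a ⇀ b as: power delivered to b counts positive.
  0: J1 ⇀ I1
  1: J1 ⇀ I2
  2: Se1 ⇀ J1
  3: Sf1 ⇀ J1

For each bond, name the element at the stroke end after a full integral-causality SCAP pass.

bond 0 |I1
bond 1 |I2
bond 2 |J1
bond 3 |Sf1

β2 stroke at J1  (Se1 (Se) sets effort on bond)
β3 stroke at Sf1  (Sf1 fixes flow; stroke at Sf1)
β0 stroke at I1  (0-jn J1 has e-setter on 2)
β1 stroke at I2  (common-e at J1 fixed by 2)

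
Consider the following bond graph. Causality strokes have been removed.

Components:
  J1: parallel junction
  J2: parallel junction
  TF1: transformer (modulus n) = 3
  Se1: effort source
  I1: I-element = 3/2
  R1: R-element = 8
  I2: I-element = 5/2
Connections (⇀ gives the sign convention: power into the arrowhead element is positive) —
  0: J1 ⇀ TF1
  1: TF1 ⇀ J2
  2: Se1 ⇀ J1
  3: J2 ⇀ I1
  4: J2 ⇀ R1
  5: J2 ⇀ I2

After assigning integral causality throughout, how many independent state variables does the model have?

2  (I1, I2 all integral)

bond 2 stroke at J1  (Se1 fixes effort; stroke away)
bond 0 stroke at TF1  (J1 effort already set via bond 2)
bond 1 stroke at J2  (TF TF1: opposite of bond 0)
bond 3 stroke at I1  (J2: bond 1 brought effort, rest push out)
bond 4 stroke at R1  (0-jn J2 has e-setter on 1)
bond 5 stroke at I2  (common-e at J2 fixed by 1)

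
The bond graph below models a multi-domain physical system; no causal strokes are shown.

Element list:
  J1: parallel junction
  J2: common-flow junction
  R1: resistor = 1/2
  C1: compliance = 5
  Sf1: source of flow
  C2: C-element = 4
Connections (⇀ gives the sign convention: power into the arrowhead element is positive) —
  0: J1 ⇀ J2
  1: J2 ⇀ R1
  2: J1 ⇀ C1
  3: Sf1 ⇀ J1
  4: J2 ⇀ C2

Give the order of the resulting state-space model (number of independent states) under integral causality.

bond 3 |Sf1  (source Sf1 imposes f)
bond 2 |J1  (C1 integral (e out))
bond 0 |J2  (J1: bond 2 brought effort, rest push out)
bond 4 |J2  (C2 outputs effort q/C2)
bond 1 |R1  (only one flow-in slot at J2)

2  (C1, C2 all integral)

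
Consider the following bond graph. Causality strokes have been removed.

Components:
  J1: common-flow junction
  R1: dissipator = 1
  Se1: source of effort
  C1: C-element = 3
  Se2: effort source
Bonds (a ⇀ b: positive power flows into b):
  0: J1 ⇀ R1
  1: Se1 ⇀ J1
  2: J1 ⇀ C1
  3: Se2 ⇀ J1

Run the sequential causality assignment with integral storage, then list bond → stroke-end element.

β0 stroke→R1
β1 stroke→J1
β2 stroke→J1
β3 stroke→J1

#1 stroke→J1  (Se1 (Se) sets effort on bond)
#3 stroke→J1  (Se2 (Se) sets effort on bond)
#2 stroke→J1  (C1: C, integral causality)
#0 stroke→R1  (J1 needs exactly one f-in)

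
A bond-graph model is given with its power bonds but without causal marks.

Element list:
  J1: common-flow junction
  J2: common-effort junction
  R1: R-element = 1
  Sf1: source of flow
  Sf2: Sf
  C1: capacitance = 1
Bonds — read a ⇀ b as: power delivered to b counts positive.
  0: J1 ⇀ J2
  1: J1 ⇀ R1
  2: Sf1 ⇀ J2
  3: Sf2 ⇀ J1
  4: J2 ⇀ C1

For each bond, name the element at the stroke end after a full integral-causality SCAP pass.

bond 2 stroke→Sf1  (Sf1 (Sf) sets flow on bond)
bond 3 stroke→Sf2  (Sf2 (Sf) sets flow on bond)
bond 0 stroke→J1  (common-f at J1 fixed by 3)
bond 1 stroke→J1  (J1: bond 3 brought flow, rest push out)
bond 4 stroke→J2  (J2 needs exactly one e-in)

b0 stroke→J1
b1 stroke→J1
b2 stroke→Sf1
b3 stroke→Sf2
b4 stroke→J2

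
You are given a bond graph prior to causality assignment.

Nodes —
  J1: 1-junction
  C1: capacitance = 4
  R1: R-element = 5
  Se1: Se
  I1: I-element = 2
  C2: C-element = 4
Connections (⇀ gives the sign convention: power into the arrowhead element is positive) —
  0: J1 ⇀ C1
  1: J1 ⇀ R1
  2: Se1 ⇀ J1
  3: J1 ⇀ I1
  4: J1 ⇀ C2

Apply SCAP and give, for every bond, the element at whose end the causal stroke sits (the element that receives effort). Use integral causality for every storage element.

#0 stroke at J1
#1 stroke at J1
#2 stroke at J1
#3 stroke at I1
#4 stroke at J1

β2 stroke→J1  (source Se1 imposes e)
β0 stroke→J1  (C1 integral (e out))
β3 stroke→I1  (I1 integral (f out))
β1 stroke→J1  (J1 flow already set via bond 3)
β4 stroke→J1  (J1 flow already set via bond 3)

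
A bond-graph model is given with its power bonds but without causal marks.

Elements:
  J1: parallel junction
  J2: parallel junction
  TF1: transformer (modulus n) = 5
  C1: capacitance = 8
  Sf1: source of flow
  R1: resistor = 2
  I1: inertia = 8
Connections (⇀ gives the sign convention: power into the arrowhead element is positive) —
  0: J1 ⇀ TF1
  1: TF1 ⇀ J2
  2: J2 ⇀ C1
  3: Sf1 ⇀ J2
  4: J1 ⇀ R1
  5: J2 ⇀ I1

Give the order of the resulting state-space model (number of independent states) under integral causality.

bond 3 stroke→Sf1  (Sf1 fixes flow; stroke at Sf1)
bond 2 stroke→J2  (C1 outputs effort q/C1)
bond 1 stroke→TF1  (J2: bond 2 brought effort, rest push out)
bond 5 stroke→I1  (0-jn J2 has e-setter on 2)
bond 0 stroke→J1  (TF TF1: opposite of bond 1)
bond 4 stroke→R1  (0-jn J1 has e-setter on 0)

2  (C1, I1 all integral)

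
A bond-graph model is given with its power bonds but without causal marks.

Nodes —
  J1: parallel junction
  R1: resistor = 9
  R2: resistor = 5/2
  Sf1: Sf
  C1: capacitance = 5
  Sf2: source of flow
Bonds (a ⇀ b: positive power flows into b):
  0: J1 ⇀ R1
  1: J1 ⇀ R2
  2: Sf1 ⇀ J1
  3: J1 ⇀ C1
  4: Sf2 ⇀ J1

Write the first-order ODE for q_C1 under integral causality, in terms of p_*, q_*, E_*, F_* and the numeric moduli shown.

b2 →Sf1  (Sf1: flow source, stroke at near end)
b4 →Sf2  (Sf2 fixes flow; stroke at Sf2)
b3 →J1  (C1 integral (e out))
b0 →R1  (common-e at J1 fixed by 3)
b1 →R2  (J1: bond 3 brought effort, rest push out)

dq_C1/dt = F_Sf1 + F_Sf2 - 23*q_C1/225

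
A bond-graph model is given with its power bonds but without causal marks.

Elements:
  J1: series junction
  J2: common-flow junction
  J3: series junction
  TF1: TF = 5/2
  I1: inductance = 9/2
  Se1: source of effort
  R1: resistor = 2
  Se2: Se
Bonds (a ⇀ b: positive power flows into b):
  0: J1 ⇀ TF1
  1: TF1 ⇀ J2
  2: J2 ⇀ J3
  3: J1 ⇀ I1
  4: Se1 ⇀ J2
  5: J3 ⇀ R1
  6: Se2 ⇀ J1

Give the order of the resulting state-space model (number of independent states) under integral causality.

bond 4 stroke→J2  (source Se1 imposes e)
bond 6 stroke→J1  (Se2 fixes effort; stroke away)
bond 3 stroke→I1  (I1 outputs flow p/I1)
bond 0 stroke→J1  (common-f at J1 fixed by 3)
bond 1 stroke→TF1  (TF1 one-in-one-out from 0)
bond 2 stroke→J2  (J2: bond 1 brought flow, rest push out)
bond 5 stroke→J3  (J3: bond 2 brought flow, rest push out)

1  (I1 all integral)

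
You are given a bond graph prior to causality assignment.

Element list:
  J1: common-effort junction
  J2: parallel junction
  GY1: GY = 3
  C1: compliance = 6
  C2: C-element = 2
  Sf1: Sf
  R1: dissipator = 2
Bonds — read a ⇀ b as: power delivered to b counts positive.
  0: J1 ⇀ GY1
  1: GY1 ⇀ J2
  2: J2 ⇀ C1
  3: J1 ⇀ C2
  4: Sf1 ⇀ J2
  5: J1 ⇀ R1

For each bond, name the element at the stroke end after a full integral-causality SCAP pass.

β4 |Sf1  (Sf1 (Sf) sets flow on bond)
β2 |J2  (C1 outputs effort q/C1)
β1 |GY1  (J2 effort already set via bond 2)
β0 |GY1  (GY GY1: same side as bond 1)
β3 |J1  (C2: C, integral causality)
β5 |R1  (0-jn J1 has e-setter on 3)

β0 stroke→GY1
β1 stroke→GY1
β2 stroke→J2
β3 stroke→J1
β4 stroke→Sf1
β5 stroke→R1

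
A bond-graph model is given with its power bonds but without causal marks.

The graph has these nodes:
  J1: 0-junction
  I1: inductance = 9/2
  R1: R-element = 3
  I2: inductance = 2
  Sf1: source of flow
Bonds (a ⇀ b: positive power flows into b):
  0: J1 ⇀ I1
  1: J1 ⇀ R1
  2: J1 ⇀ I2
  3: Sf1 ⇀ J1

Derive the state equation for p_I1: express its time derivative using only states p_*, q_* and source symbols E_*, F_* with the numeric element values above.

dp_I1/dt = 3*F_Sf1 - 2*p_I1/3 - 3*p_I2/2

b3 →Sf1  (Sf1 (Sf) sets flow on bond)
b0 →I1  (I1 outputs flow p/I1)
b2 →I2  (I2 integral (f out))
b1 →J1  (J1 needs exactly one e-in)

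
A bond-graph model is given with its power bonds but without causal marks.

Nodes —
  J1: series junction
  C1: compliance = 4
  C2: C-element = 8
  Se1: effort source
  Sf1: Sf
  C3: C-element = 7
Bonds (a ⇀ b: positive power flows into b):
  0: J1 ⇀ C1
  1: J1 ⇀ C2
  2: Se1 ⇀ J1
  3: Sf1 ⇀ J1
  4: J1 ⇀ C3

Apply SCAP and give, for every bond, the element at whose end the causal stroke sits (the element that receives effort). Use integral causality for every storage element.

bond 0 →J1
bond 1 →J1
bond 2 →J1
bond 3 →Sf1
bond 4 →J1

#2 stroke at J1  (Se1 (Se) sets effort on bond)
#3 stroke at Sf1  (Sf1 (Sf) sets flow on bond)
#0 stroke at J1  (common-f at J1 fixed by 3)
#1 stroke at J1  (common-f at J1 fixed by 3)
#4 stroke at J1  (1-jn J1 has f-setter on 3)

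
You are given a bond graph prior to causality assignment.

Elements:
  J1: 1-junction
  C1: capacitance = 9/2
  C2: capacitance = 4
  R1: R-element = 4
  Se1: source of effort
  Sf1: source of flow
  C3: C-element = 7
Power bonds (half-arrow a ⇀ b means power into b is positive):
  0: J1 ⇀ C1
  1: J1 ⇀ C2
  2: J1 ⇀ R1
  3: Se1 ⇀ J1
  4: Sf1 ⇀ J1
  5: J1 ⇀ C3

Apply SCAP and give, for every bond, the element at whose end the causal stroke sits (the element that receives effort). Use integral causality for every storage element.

#3 stroke→J1  (Se1 fixes effort; stroke away)
#4 stroke→Sf1  (Sf1 (Sf) sets flow on bond)
#0 stroke→J1  (J1: bond 4 brought flow, rest push out)
#1 stroke→J1  (J1 flow already set via bond 4)
#2 stroke→J1  (J1: bond 4 brought flow, rest push out)
#5 stroke→J1  (1-jn J1 has f-setter on 4)

b0 |J1
b1 |J1
b2 |J1
b3 |J1
b4 |Sf1
b5 |J1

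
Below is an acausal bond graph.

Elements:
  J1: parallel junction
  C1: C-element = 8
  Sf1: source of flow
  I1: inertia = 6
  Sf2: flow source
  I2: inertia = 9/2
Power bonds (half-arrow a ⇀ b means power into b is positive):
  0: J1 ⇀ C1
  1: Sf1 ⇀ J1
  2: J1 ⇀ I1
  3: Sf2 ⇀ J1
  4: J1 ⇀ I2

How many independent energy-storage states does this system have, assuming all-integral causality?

β1 stroke at Sf1  (source Sf1 imposes f)
β3 stroke at Sf2  (Sf2 (Sf) sets flow on bond)
β0 stroke at J1  (C1 integral (e out))
β2 stroke at I1  (common-e at J1 fixed by 0)
β4 stroke at I2  (J1: bond 0 brought effort, rest push out)

3  (C1, I1, I2 all integral)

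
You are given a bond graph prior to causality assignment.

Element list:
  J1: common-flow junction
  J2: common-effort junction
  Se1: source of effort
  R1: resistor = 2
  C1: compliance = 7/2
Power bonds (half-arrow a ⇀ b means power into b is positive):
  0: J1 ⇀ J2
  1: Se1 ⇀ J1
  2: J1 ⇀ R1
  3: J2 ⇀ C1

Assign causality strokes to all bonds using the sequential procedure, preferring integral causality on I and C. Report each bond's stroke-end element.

β0 |J1
β1 |J1
β2 |R1
β3 |J2

#1 stroke→J1  (Se1 fixes effort; stroke away)
#3 stroke→J2  (C1 outputs effort q/C1)
#0 stroke→J1  (J2 effort already set via bond 3)
#2 stroke→R1  (J1: last free bond brings flow in)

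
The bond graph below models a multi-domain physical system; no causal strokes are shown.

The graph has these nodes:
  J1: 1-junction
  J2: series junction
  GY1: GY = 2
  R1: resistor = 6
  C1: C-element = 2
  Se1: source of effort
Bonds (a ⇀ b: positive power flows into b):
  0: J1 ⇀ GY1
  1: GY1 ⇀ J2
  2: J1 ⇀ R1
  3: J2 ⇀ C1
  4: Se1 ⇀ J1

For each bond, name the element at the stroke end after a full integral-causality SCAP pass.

β4 stroke→J1  (Se1 fixes effort; stroke away)
β3 stroke→J2  (C1 integral (e out))
β1 stroke→GY1  (J2: last free bond brings flow in)
β0 stroke→GY1  (through GY1, causality inverts; strokes same side of GY1)
β2 stroke→J1  (common-f at J1 fixed by 0)

b0 stroke at GY1
b1 stroke at GY1
b2 stroke at J1
b3 stroke at J2
b4 stroke at J1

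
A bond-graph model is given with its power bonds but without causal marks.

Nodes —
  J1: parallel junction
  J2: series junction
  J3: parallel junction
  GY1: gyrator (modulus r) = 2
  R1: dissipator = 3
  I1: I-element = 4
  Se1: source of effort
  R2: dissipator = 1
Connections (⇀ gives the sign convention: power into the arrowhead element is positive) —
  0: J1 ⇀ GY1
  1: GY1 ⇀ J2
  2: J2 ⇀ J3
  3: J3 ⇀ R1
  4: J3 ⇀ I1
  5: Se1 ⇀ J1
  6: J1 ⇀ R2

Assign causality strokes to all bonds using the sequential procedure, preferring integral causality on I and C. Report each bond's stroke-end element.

β5 stroke→J1  (Se1: effort source, stroke at far end)
β0 stroke→GY1  (J1: bond 5 brought effort, rest push out)
β6 stroke→R2  (J1: bond 5 brought effort, rest push out)
β1 stroke→GY1  (GY1: gyrator matches bond 0)
β2 stroke→J2  (common-f at J2 fixed by 1)
β4 stroke→I1  (I1: I, integral causality)
β3 stroke→J3  (closing 0-jn rule on J3)

#0 stroke at GY1
#1 stroke at GY1
#2 stroke at J2
#3 stroke at J3
#4 stroke at I1
#5 stroke at J1
#6 stroke at R2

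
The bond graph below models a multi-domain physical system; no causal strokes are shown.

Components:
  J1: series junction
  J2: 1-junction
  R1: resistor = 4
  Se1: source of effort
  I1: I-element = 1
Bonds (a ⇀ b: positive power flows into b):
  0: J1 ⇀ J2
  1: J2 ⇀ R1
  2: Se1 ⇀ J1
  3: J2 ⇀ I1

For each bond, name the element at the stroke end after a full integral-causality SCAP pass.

#2 stroke at J1  (Se1 (Se) sets effort on bond)
#0 stroke at J2  (J1 needs exactly one f-in)
#3 stroke at I1  (I1 outputs flow p/I1)
#1 stroke at J2  (common-f at J2 fixed by 3)

bond 0 →J2
bond 1 →J2
bond 2 →J1
bond 3 →I1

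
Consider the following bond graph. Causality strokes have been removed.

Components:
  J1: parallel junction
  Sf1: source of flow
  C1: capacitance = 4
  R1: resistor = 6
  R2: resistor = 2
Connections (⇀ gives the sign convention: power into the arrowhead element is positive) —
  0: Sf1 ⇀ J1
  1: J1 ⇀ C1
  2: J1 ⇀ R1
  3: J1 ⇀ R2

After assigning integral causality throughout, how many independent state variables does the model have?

1  (C1 all integral)

b0 stroke at Sf1  (Sf1: flow source, stroke at near end)
b1 stroke at J1  (C1 outputs effort q/C1)
b2 stroke at R1  (0-jn J1 has e-setter on 1)
b3 stroke at R2  (0-jn J1 has e-setter on 1)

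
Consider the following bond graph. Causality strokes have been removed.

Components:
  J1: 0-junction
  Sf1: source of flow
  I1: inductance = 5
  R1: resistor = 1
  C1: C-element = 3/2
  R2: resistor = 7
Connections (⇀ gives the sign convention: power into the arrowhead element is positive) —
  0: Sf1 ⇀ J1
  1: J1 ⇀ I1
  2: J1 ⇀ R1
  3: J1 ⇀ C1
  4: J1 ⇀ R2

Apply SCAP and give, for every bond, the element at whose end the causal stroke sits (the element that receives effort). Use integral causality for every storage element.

b0 stroke at Sf1  (source Sf1 imposes f)
b1 stroke at I1  (I1: I, integral causality)
b3 stroke at J1  (C1 integral (e out))
b2 stroke at R1  (J1: bond 3 brought effort, rest push out)
b4 stroke at R2  (J1: bond 3 brought effort, rest push out)

b0 stroke→Sf1
b1 stroke→I1
b2 stroke→R1
b3 stroke→J1
b4 stroke→R2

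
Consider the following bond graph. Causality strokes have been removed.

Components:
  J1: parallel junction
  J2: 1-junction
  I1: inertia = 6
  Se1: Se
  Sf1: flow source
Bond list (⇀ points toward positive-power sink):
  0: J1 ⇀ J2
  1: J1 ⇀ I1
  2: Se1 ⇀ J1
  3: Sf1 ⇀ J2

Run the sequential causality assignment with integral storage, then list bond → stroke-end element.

β0 stroke→J2
β1 stroke→I1
β2 stroke→J1
β3 stroke→Sf1

#2 |J1  (Se1 (Se) sets effort on bond)
#3 |Sf1  (Sf1: flow source, stroke at near end)
#0 |J2  (common-e at J1 fixed by 2)
#1 |I1  (J1: bond 2 brought effort, rest push out)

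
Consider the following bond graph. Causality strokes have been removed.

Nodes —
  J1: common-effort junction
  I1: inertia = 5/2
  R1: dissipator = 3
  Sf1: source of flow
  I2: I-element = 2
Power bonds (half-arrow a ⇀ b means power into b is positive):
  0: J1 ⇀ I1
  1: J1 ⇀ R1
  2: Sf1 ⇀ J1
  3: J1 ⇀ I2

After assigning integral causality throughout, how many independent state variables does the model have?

2  (I1, I2 all integral)

b2 →Sf1  (Sf1 (Sf) sets flow on bond)
b0 →I1  (prefer integral on I1)
b3 →I2  (prefer integral on I2)
b1 →J1  (J1: last free bond brings effort in)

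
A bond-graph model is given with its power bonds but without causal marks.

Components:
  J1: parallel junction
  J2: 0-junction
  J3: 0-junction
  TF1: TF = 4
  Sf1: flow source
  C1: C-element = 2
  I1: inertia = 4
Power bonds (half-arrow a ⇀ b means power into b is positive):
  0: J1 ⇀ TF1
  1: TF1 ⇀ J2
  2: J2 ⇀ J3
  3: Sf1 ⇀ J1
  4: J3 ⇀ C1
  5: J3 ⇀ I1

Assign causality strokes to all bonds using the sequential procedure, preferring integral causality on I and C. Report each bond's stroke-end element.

bond 0 stroke→J1
bond 1 stroke→TF1
bond 2 stroke→J2
bond 3 stroke→Sf1
bond 4 stroke→J3
bond 5 stroke→I1

bond 3 |Sf1  (Sf1 fixes flow; stroke at Sf1)
bond 0 |J1  (J1 needs exactly one e-in)
bond 1 |TF1  (TF1: transformer flips bond 0)
bond 2 |J2  (only one effort-in slot at J2)
bond 4 |J3  (C1: C, integral causality)
bond 5 |I1  (J3: bond 4 brought effort, rest push out)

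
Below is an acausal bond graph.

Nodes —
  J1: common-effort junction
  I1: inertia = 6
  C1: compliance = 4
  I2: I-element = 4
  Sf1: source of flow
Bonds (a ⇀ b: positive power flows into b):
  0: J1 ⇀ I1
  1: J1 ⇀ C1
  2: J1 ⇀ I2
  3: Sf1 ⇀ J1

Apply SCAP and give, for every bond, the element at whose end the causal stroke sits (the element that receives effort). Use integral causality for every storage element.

b0 |I1
b1 |J1
b2 |I2
b3 |Sf1

β3 stroke at Sf1  (Sf1: flow source, stroke at near end)
β0 stroke at I1  (prefer integral on I1)
β1 stroke at J1  (C1 integral (e out))
β2 stroke at I2  (0-jn J1 has e-setter on 1)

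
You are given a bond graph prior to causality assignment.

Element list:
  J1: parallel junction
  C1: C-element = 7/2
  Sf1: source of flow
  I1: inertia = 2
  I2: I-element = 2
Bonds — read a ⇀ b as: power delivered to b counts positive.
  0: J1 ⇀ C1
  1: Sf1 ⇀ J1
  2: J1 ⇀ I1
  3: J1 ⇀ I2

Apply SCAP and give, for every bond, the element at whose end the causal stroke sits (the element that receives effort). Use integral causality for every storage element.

#1 stroke at Sf1  (source Sf1 imposes f)
#0 stroke at J1  (C1: C, integral causality)
#2 stroke at I1  (common-e at J1 fixed by 0)
#3 stroke at I2  (J1 effort already set via bond 0)

bond 0 →J1
bond 1 →Sf1
bond 2 →I1
bond 3 →I2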